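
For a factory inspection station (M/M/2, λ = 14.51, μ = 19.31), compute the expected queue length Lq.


a = λ/μ = 0.7514; ρ = a/2 = 0.3757
P₀ = 0.453793
Lq = P₀·a^c·ρ / (c!·(1−ρ)²) = 0.453793·0.56464·0.3757/(2·0.38974)
= 0.12350

Final: 0.12350


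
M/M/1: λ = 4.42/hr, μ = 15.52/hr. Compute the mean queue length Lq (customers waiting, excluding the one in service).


ρ = 4.42/15.52 = 0.2848
Lq = ρ²/(1−ρ) = 0.08111/0.7152 = 0.1134

Final: 0.1134


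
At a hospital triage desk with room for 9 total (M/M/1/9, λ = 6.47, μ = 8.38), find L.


ρ = 6.47/8.38 = 0.7721
L = ρ[1 − (K+1)ρ^K + Kρ^(K+1)] / [(1−ρ)(1−ρ^(K+1))]
Numerator: 0.7721·(1 − 10·0.097486 + 9·0.075267) = 0.542414
Denominator: (0.2279)·(0.924733) = 0.210769
L = 0.542414/0.210769 = 2.5735

Final: 2.5735


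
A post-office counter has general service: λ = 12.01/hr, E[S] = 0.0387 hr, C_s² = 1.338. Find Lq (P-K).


ρ = λ·E[S] = 12.01·0.0387 = 0.4648
Lq = ρ²(1+C_s²)/(2(1−ρ)) = 0.2160·(1+1.338)/(2·0.5352)
= 0.2160·2.3380/1.0704 = 0.47184

Final: 0.47184


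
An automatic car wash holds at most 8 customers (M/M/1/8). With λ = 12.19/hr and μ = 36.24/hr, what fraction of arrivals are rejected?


ρ = λ/μ = 12.19/36.24 = 0.3364
P_K = (1−ρ)ρ^K/(1−ρ^(K+1)) = (0.6636·0.0001639)/(1 − 0.00005512)
= 0.0001088/0.999945 = 0.0001088

Final: 0.0001088


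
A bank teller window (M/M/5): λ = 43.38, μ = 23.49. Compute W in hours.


a = 1.8467; ρ = 0.3693; P₀ = 0.156982
Lq = P₀·a^c·ρ/(c!(1−ρ)²) = 0.02610
Wq = Lq/λ = 0.02610/43.38 = 0.0006015 hr
W = Wq + 1/μ = 0.0006015 + 0.04257 = 0.04317 hr

Final: 0.04317 hr


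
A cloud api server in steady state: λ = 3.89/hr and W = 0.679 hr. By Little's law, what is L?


L = λW = 3.89·0.679 = 2.6413

Final: 2.6413


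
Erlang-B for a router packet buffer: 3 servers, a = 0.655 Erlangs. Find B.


B(c,a) = (a^c/c!) / Σ_{k=0}^{c} a^k/k!
a^3/3! = 0.046835
Σ terms (k=0..3): 1.00000 + 0.65500 + 0.21451 + 0.04684 = 1.916348
B = 0.046835/1.916348 = 0.024440

Final: 0.024440


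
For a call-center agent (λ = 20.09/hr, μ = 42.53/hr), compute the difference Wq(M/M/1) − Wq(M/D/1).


ρ = 20.09/42.53 = 0.4724
Wq(M/M/1) = ρ/(μ−λ) = 0.4724/22.44 = 0.02105 hr
Wq(M/D/1) = ρ/(2(μ−λ)) = 0.01053 hr
Savings = 0.02105 − 0.01053 = 0.01053 hr

Final: 0.01053 hr


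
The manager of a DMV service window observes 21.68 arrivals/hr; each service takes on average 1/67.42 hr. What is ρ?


ρ = λ/μ = 21.68/67.42 = 0.3216

Final: 0.3216


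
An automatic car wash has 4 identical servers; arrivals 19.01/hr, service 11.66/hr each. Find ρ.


ρ = λ/(cμ) = 19.01/(4·11.66) = 19.01/46.64 = 0.4076

Final: 0.4076


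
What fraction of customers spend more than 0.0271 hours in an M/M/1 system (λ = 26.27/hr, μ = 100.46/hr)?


W ~ Exponential(μ−λ) for M/M/1.
μ − λ = 100.46 − 26.27 = 74.1900
P(W > t) = e^{−(μ−λ)t} = e^{−2.0105} = 0.133915

Final: 0.133915


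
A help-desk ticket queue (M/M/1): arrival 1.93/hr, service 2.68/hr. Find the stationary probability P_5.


ρ = 1.93/2.68 = 0.7201
P_n = (1−ρ)·ρ^n = (1 − 0.7201)·0.7201^5 = 0.2799·0.193692 = 0.054205

Final: 0.054205


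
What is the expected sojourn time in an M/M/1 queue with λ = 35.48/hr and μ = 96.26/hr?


W = 1/(μ−λ) = 1/(96.26 − 35.48) = 1/60.78 = 0.01645 hr

Final: 0.01645 hr


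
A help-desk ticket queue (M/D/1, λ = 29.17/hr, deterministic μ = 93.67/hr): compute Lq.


ρ = 29.17/93.67 = 0.3114
M/D/1: Lq = ρ²/(2(1−ρ)) = 0.09698/(2·0.6886) = 0.07042

Final: 0.07042


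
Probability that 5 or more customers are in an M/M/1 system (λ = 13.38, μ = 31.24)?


ρ = 13.38/31.24 = 0.4283
P(N ≥ n) = ρ^n = 0.4283^5 = 0.014412

Final: 0.014412


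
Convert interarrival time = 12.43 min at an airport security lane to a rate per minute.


λ = 1/(interarrival time) in consistent units.
1 minute = 1 min, so λ = 1/12.43 = 0.08045 per minute

Final: 0.08045 /min


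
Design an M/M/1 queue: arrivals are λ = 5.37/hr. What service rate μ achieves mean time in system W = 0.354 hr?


W = 1/(μ−λ) ⇒ μ − λ = 1/W = 1/0.354 = 2.8249
μ = λ + 1/W = 5.37 + 2.8249 = 8.1949 per hr

Final: 8.1949 /hr


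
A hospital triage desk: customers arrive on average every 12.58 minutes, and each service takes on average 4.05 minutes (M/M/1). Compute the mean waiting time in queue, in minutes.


λ = 60/12.58 = 4.7695 /hr
μ = 60/4.05 = 14.8148 /hr
ρ = λ/μ = 4.7695/14.8148 = 0.3219
Wq = ρ/(μ−λ) = 0.3219/(14.8148−4.7695) = 0.03205 hr
In minutes: 0.03205·60 = 1.923 min

Final: 1.923 min


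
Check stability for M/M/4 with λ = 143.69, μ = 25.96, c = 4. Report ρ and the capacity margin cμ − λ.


Total capacity cμ = 4·25.96 = 103.84/hr
ρ = λ/(cμ) = 143.69/103.84 = 1.3838
Stable ⇔ ρ < 1: NO
Spare capacity = cμ − λ = 103.84 − 143.69 = -39.85/hr

Final: ρ = 1.3838; unstable; margin = -39.85/hr


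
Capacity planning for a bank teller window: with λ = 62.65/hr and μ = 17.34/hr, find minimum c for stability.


Stability requires cμ > λ ⇔ c > λ/μ.
λ/μ = 62.65/17.34 = 3.6130
Minimum integer c = ⌊3.6130⌋ + 1 = 4
Check: 4·17.34 = 69.36 > 62.65, while 3·17.34 = 52.02 ≤ 62.65

Final: 4 servers


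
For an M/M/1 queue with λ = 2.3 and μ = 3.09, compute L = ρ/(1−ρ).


ρ = λ/μ = 2.3/3.09 = 0.7443
L = ρ/(1−ρ) = 0.7443/(1 − 0.7443) = 0.7443/0.2557 = 2.9114

Final: 2.9114


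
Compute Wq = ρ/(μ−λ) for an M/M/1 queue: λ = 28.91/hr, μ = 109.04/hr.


ρ = 28.91/109.04 = 0.2651
Wq = ρ/(μ−λ) = 0.2651/(109.04 − 28.91) = 0.2651/80.13 = 0.003309 hr

Final: 0.003309 hr


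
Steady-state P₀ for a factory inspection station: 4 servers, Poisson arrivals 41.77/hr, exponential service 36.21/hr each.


a = λ/μ = 41.77/36.21 = 1.1535; ρ = a/c = 0.2884
Σ_{k=0}^{3} a^k/k! (terms k=0..3) = 1.00000 + 1.15355 + 0.66534 + 0.25583 = 3.07472
Tail: a^4/(4!(1−ρ)) = 1.77070/(24·0.7116) = 0.10368
P₀ = 1/(3.07472 + 0.10368) = 1/3.17840 = 0.314624

Final: 0.314624


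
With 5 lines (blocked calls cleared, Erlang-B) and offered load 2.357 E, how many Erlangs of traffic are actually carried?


B(5,2.357) = 0.059378 (Erlang-B)
Carried load = a(1 − B) = 2.357·(1 − 0.059378) = 2.357·0.940622 = 2.2170 E

Final: 2.2170 Erlangs


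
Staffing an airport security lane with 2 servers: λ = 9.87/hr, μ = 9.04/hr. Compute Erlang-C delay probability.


a = λ/μ = 1.0918; ρ = a/2 = 0.5459
P₀ = 0.293739 (from M/M/c formula)
C(c,a) = [a^c/(c!(1−ρ))]·P₀ = [1.19206/(2·0.4541)]·0.293739
= 1.31257·0.293739 = 0.385553

Final: 0.385553


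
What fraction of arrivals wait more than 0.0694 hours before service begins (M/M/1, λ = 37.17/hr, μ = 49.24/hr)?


ρ = 37.17/49.24 = 0.7549
P(Wq > t) = ρ·e^{−(μ−λ)t} = 0.7549·e^{−0.8377}
= 0.7549·0.432723 = 0.326651

Final: 0.326651


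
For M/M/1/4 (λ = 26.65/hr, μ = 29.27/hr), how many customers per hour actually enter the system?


ρ = 0.9105; P_K = (1−ρ)ρ^4/(1−ρ^5) = 0.164349
λ_eff = λ(1 − P_K) = 26.65·(1 − 0.164349) = 26.65·0.835651 = 22.2701 /hr

Final: 22.2701 /hr


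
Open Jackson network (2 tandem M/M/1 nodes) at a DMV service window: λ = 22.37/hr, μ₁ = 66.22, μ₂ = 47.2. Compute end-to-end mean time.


Each node sees arrival rate λ = 22.37/hr (tandem ⇒ throughput preserved).
W₁ = 1/(μ₁−λ) = 1/(66.22−22.37) = 0.02281 hr
W₂ = 1/(μ₂−λ) = 1/(47.2−22.37) = 0.04027 hr
W_total = W₁ + W₂ = 0.02281 + 0.04027 = 0.06308 hr

Final: 0.06308 hr


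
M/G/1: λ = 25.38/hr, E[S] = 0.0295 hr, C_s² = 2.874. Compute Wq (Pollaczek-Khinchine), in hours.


ρ = λ·E[S] = 25.38·0.0295 = 0.7487
E[S²] = E[S]²(1+C_s²) = 0.0295²·(1+2.874) = 0.003371
Wq = λ·E[S²]/(2(1−ρ)) = 25.38·0.003371/(2·0.2513) = 0.17025 hr

Final: 0.17025 hr


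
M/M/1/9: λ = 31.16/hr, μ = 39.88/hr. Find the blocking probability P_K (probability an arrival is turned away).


ρ = λ/μ = 31.16/39.88 = 0.7813
P_K = (1−ρ)ρ^K/(1−ρ^(K+1)) = (0.2187·0.108538)/(1 − 0.084805)
= 0.023732/0.915195 = 0.025932

Final: 0.025932


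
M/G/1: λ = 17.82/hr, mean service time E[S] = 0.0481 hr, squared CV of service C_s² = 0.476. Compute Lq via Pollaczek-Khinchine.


ρ = λ·E[S] = 17.82·0.0481 = 0.8571
Lq = ρ²(1+C_s²)/(2(1−ρ)) = 0.7347·(1+0.476)/(2·0.1429)
= 0.7347·1.4760/0.2857 = 3.79540

Final: 3.79540


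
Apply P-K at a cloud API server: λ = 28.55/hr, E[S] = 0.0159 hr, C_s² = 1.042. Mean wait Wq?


ρ = λ·E[S] = 28.55·0.0159 = 0.4539
E[S²] = E[S]²(1+C_s²) = 0.0159²·(1+1.042) = 0.0005162
Wq = λ·E[S²]/(2(1−ρ)) = 28.55·0.0005162/(2·0.5461) = 0.01350 hr

Final: 0.01350 hr


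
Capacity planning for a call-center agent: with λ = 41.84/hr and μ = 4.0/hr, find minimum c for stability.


Stability requires cμ > λ ⇔ c > λ/μ.
λ/μ = 41.84/4.0 = 10.4600
Minimum integer c = ⌊10.4600⌋ + 1 = 11
Check: 11·4.0 = 44.00 > 41.84, while 10·4.0 = 40.00 ≤ 41.84

Final: 11 servers


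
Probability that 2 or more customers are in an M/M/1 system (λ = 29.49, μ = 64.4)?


ρ = 29.49/64.4 = 0.4579
P(N ≥ n) = ρ^n = 0.4579^2 = 0.209690

Final: 0.209690


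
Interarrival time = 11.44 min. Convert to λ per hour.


λ = 1/(interarrival time) in consistent units.
1 hour = 60 min, so λ = 60/11.44 = 5.2448 per hour

Final: 5.2448 /hr


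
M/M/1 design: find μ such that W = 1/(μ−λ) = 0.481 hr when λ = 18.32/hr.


W = 1/(μ−λ) ⇒ μ − λ = 1/W = 1/0.481 = 2.0790
μ = λ + 1/W = 18.32 + 2.0790 = 20.3990 per hr

Final: 20.3990 /hr


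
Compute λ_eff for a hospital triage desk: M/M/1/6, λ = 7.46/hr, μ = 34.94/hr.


ρ = 0.2135; P_K = (1−ρ)ρ^6/(1−ρ^7) = 0.00007451
λ_eff = λ(1 − P_K) = 7.46·(1 − 0.00007451) = 7.46·0.999925 = 7.4594 /hr

Final: 7.4594 /hr


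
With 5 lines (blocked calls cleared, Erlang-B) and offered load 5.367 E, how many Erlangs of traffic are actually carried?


B(5,5.367) = 0.313909 (Erlang-B)
Carried load = a(1 − B) = 5.367·(1 − 0.313909) = 5.367·0.686091 = 3.6823 E

Final: 3.6823 Erlangs


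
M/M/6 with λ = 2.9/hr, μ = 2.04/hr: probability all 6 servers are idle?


a = λ/μ = 2.9/2.04 = 1.4216; ρ = a/c = 0.2369
Σ_{k=0}^{5} a^k/k! (terms k=0..5) = 1.00000 + 1.42157 + 1.01043 + 0.47880 + 0.17016 + 0.04838 = 4.12934
Tail: a^6/(6!(1−ρ)) = 8.25291/(720·0.7631) = 0.01502
P₀ = 1/(4.12934 + 0.01502) = 1/4.14436 = 0.241292

Final: 0.241292


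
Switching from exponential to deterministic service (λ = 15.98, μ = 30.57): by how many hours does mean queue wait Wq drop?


ρ = 15.98/30.57 = 0.5227
Wq(M/M/1) = ρ/(μ−λ) = 0.5227/14.59 = 0.03583 hr
Wq(M/D/1) = ρ/(2(μ−λ)) = 0.01791 hr
Savings = 0.03583 − 0.01791 = 0.01791 hr

Final: 0.01791 hr


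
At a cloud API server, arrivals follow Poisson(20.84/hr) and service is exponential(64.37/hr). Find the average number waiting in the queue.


ρ = 20.84/64.37 = 0.3238
Lq = ρ²/(1−ρ) = 0.1048/0.6762 = 0.1550

Final: 0.1550


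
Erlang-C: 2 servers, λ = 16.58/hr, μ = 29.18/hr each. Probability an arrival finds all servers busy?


a = λ/μ = 0.5682; ρ = a/2 = 0.2841
P₀ = 0.557513 (from M/M/c formula)
C(c,a) = [a^c/(c!(1−ρ))]·P₀ = [0.32285/(2·0.7159)]·0.557513
= 0.22548·0.557513 = 0.125710

Final: 0.125710


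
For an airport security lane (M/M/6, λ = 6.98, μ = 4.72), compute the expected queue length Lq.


a = λ/μ = 1.4788; ρ = a/6 = 0.2465
P₀ = 0.227856
Lq = P₀·a^c·ρ / (c!·(1−ρ)²) = 0.227856·10.45877·0.2465/(720·0.56781)
= 0.001437

Final: 0.001437


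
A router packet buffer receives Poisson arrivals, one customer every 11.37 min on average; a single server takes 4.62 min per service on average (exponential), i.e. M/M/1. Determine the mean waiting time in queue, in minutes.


λ = 60/11.37 = 5.2770 /hr
μ = 60/4.62 = 12.9870 /hr
ρ = λ/μ = 5.2770/12.9870 = 0.4063
Wq = ρ/(μ−λ) = 0.4063/(12.9870−5.2770) = 0.05270 hr
In minutes: 0.05270·60 = 3.162 min

Final: 3.162 min


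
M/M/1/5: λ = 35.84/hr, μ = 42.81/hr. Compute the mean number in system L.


ρ = 35.84/42.81 = 0.8372
L = ρ[1 − (K+1)ρ^K + Kρ^(K+1)] / [(1−ρ)(1−ρ^(K+1))]
Numerator: 0.8372·(1 − 6·0.411258 + 5·0.344300) = 0.212607
Denominator: (0.1628)·(0.655700) = 0.106756
L = 0.212607/0.106756 = 1.9915

Final: 1.9915


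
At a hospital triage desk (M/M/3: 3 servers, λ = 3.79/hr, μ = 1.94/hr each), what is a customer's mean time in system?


a = 1.9536; ρ = 0.6512; P₀ = 0.118699
Lq = P₀·a^c·ρ/(c!(1−ρ)²) = 0.78955
Wq = Lq/λ = 0.78955/3.79 = 0.20832 hr
W = Wq + 1/μ = 0.20832 + 0.51546 = 0.72379 hr

Final: 0.72379 hr


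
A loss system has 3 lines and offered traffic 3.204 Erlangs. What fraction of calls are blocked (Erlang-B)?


B(c,a) = (a^c/c!) / Σ_{k=0}^{c} a^k/k!
a^3/3! = 5.481839
Σ terms (k=0..3): 1.00000 + 3.20400 + 5.13281 + 5.48184 = 14.818647
B = 5.481839/14.818647 = 0.369928

Final: 0.369928


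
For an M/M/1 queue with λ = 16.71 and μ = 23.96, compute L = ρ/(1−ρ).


ρ = λ/μ = 16.71/23.96 = 0.6974
L = ρ/(1−ρ) = 0.6974/(1 − 0.6974) = 0.6974/0.3026 = 2.3048

Final: 2.3048


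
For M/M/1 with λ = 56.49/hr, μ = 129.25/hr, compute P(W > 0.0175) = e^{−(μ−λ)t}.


W ~ Exponential(μ−λ) for M/M/1.
μ − λ = 129.25 − 56.49 = 72.7600
P(W > t) = e^{−(μ−λ)t} = e^{−1.2733} = 0.279906

Final: 0.279906


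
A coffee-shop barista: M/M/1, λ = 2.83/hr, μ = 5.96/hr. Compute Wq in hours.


ρ = 2.83/5.96 = 0.4748
Wq = ρ/(μ−λ) = 0.4748/(5.96 − 2.83) = 0.4748/3.13 = 0.1517 hr

Final: 0.1517 hr


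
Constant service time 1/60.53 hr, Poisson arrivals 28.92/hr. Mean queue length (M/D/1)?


ρ = 28.92/60.53 = 0.4778
M/D/1: Lq = ρ²/(2(1−ρ)) = 0.2283/(2·0.5222) = 0.21856

Final: 0.21856


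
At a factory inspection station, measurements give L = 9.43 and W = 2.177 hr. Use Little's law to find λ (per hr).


λ = L/W = 9.43/2.177 = 4.3316 /hr

Final: 4.3316 /hr


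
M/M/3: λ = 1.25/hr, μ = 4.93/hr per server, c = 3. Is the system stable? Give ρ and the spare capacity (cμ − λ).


Total capacity cμ = 3·4.93 = 14.79/hr
ρ = λ/(cμ) = 1.25/14.79 = 0.08452
Stable ⇔ ρ < 1: YES
Spare capacity = cμ − λ = 14.79 − 1.25 = 13.54/hr

Final: ρ = 0.08452; stable; margin = 13.54/hr


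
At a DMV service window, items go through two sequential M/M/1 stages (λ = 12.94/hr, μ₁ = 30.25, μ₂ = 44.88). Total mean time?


Each node sees arrival rate λ = 12.94/hr (tandem ⇒ throughput preserved).
W₁ = 1/(μ₁−λ) = 1/(30.25−12.94) = 0.05777 hr
W₂ = 1/(μ₂−λ) = 1/(44.88−12.94) = 0.03131 hr
W_total = W₁ + W₂ = 0.05777 + 0.03131 = 0.08908 hr

Final: 0.08908 hr


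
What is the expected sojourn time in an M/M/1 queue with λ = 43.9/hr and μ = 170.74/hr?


W = 1/(μ−λ) = 1/(170.74 − 43.9) = 1/126.84 = 0.007884 hr

Final: 0.007884 hr


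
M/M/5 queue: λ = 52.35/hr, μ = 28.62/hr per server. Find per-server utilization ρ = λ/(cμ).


ρ = λ/(cμ) = 52.35/(5·28.62) = 52.35/143.10 = 0.3658

Final: 0.3658


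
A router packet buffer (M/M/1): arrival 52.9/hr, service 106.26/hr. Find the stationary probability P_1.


ρ = 52.9/106.26 = 0.4978
P_n = (1−ρ)·ρ^n = (1 − 0.4978)·0.4978^1 = 0.5022·0.497835 = 0.249995

Final: 0.249995


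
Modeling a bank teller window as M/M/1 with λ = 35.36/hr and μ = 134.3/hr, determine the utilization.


ρ = λ/μ = 35.36/134.3 = 0.2633

Final: 0.2633


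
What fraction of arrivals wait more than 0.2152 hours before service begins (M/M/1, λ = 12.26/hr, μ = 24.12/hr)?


ρ = 12.26/24.12 = 0.5083
P(Wq > t) = ρ·e^{−(μ−λ)t} = 0.5083·e^{−2.5523}
= 0.5083·0.077904 = 0.039598

Final: 0.039598


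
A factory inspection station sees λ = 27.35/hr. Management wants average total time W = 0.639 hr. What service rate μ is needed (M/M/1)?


W = 1/(μ−λ) ⇒ μ − λ = 1/W = 1/0.639 = 1.5649
μ = λ + 1/W = 27.35 + 1.5649 = 28.9149 per hr

Final: 28.9149 /hr


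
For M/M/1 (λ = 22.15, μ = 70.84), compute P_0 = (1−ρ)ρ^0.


ρ = 22.15/70.84 = 0.3127
P_n = (1−ρ)·ρ^n = (1 − 0.3127)·0.3127^0 = 0.6873·1.000000 = 0.687324

Final: 0.687324


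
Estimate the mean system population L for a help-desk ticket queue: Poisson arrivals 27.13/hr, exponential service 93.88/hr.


ρ = λ/μ = 27.13/93.88 = 0.2890
L = ρ/(1−ρ) = 0.2890/(1 − 0.2890) = 0.2890/0.7110 = 0.4064

Final: 0.4064


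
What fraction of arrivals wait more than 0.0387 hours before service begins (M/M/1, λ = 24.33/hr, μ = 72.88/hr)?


ρ = 24.33/72.88 = 0.3338
P(Wq > t) = ρ·e^{−(μ−λ)t} = 0.3338·e^{−1.8789}
= 0.3338·0.152760 = 0.050997

Final: 0.050997


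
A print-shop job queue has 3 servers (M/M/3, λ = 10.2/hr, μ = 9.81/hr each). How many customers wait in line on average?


a = λ/μ = 1.0398; ρ = a/3 = 0.3466
P₀ = 0.348794
Lq = P₀·a^c·ρ / (c!·(1−ρ)²) = 0.348794·1.12407·0.3466/(6·0.42695)
= 0.05304

Final: 0.05304


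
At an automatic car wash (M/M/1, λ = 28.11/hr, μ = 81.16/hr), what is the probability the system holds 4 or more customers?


ρ = 28.11/81.16 = 0.3464
P(N ≥ n) = ρ^n = 0.3464^4 = 0.014390

Final: 0.014390


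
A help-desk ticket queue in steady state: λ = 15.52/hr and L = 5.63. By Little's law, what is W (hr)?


W = L/λ = 5.63/15.52 = 0.3628 hr

Final: 0.3628 hr


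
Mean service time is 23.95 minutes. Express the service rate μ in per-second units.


μ = 1/(service time) in consistent units.
1 second = 0.0166667 min, so μ = 0.0166667/23.95 = 0.0006959 per second

Final: 0.0006959 /sec


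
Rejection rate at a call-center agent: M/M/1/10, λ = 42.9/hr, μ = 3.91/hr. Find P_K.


ρ = λ/μ = 42.9/3.91 = 10.9719
P_K = (1−ρ)ρ^K/(1−ρ^(K+1)) = (-9.9719·25281646113.818485)/(1 − 277386858895.860046)
= -252105212782.041595/-277386858894.860046 = 0.908858

Final: 0.908858


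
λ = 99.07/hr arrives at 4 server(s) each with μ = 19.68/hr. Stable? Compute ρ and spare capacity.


Total capacity cμ = 4·19.68 = 78.72/hr
ρ = λ/(cμ) = 99.07/78.72 = 1.2585
Stable ⇔ ρ < 1: NO
Spare capacity = cμ − λ = 78.72 − 99.07 = -20.35/hr

Final: ρ = 1.2585; unstable; margin = -20.35/hr


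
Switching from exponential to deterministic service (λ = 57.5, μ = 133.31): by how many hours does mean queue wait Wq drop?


ρ = 57.5/133.31 = 0.4313
Wq(M/M/1) = ρ/(μ−λ) = 0.4313/75.81 = 0.005690 hr
Wq(M/D/1) = ρ/(2(μ−λ)) = 0.002845 hr
Savings = 0.005690 − 0.002845 = 0.002845 hr

Final: 0.002845 hr


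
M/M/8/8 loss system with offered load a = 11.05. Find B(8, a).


B(c,a) = (a^c/c!) / Σ_{k=0}^{c} a^k/k!
a^8/8! = 5512.869357
Σ terms (k=0..8): 1.00000 + 11.05000 + 61.05125 + 224.87210 + 621.20919 + 1372.87230 + 2528.37316 + 3991.21763 + 5512.86936 = 14324.514999
B = 5512.869357/14324.514999 = 0.384856

Final: 0.384856


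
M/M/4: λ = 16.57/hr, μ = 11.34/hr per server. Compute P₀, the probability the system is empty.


a = λ/μ = 16.57/11.34 = 1.4612; ρ = a/c = 0.3653
Σ_{k=0}^{3} a^k/k! (terms k=0..3) = 1.00000 + 1.46120 + 1.06755 + 0.51997 = 4.04872
Tail: a^4/(4!(1−ρ)) = 4.55867/(24·0.6347) = 0.29927
P₀ = 1/(4.04872 + 0.29927) = 1/4.34799 = 0.229992

Final: 0.229992


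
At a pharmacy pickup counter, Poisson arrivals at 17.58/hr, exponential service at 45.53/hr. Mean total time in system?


W = 1/(μ−λ) = 1/(45.53 − 17.58) = 1/27.95 = 0.03578 hr

Final: 0.03578 hr


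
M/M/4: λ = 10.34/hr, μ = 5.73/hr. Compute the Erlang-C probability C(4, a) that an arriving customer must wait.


a = λ/μ = 1.8045; ρ = a/4 = 0.4511
P₀ = 0.160848 (from M/M/c formula)
C(c,a) = [a^c/(c!(1−ρ))]·P₀ = [10.60385/(24·0.5489)]·0.160848
= 0.80498·0.160848 = 0.129479

Final: 0.129479


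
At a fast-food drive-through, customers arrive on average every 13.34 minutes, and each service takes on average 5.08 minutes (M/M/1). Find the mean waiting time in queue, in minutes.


λ = 60/13.34 = 4.4978 /hr
μ = 60/5.08 = 11.8110 /hr
ρ = λ/μ = 4.4978/11.8110 = 0.3808
Wq = ρ/(μ−λ) = 0.3808/(11.8110−4.4978) = 0.05207 hr
In minutes: 0.05207·60 = 3.124 min

Final: 3.124 min


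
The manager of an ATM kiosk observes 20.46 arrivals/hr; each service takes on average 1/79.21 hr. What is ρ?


ρ = λ/μ = 20.46/79.21 = 0.2583

Final: 0.2583


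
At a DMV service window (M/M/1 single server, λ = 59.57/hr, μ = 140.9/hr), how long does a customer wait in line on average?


ρ = 59.57/140.9 = 0.4228
Wq = ρ/(μ−λ) = 0.4228/(140.9 − 59.57) = 0.4228/81.33 = 0.005198 hr

Final: 0.005198 hr


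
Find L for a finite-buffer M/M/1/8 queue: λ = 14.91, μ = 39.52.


ρ = 14.91/39.52 = 0.3773
L = ρ[1 − (K+1)ρ^K + Kρ^(K+1)] / [(1−ρ)(1−ρ^(K+1))]
Numerator: 0.3773·(1 − 9·0.0004105 + 8·0.0001549) = 0.376351
Denominator: (0.6227)·(0.999845) = 0.622626
L = 0.376351/0.622626 = 0.6045

Final: 0.6045


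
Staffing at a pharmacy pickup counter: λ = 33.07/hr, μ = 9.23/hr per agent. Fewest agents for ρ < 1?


Stability requires cμ > λ ⇔ c > λ/μ.
λ/μ = 33.07/9.23 = 3.5829
Minimum integer c = ⌊3.5829⌋ + 1 = 4
Check: 4·9.23 = 36.92 > 33.07, while 3·9.23 = 27.69 ≤ 33.07

Final: 4 servers


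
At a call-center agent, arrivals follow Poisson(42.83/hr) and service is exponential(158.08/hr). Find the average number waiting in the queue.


ρ = 42.83/158.08 = 0.2709
Lq = ρ²/(1−ρ) = 0.07341/0.7291 = 0.1007

Final: 0.1007


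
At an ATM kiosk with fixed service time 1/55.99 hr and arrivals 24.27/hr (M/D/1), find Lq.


ρ = 24.27/55.99 = 0.4335
M/D/1: Lq = ρ²/(2(1−ρ)) = 0.1879/(2·0.5665) = 0.16583

Final: 0.16583


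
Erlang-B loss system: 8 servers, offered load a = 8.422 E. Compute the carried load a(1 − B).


B(8,8.422) = 0.258673 (Erlang-B)
Carried load = a(1 − B) = 8.422·(1 − 0.258673) = 8.422·0.741327 = 6.2435 E

Final: 6.2435 Erlangs


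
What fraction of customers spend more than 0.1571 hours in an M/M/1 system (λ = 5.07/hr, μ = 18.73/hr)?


W ~ Exponential(μ−λ) for M/M/1.
μ − λ = 18.73 − 5.07 = 13.6600
P(W > t) = e^{−(μ−λ)t} = e^{−2.1460} = 0.116953

Final: 0.116953


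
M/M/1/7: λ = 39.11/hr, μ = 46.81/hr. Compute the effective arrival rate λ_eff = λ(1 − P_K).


ρ = 0.8355; P_K = (1−ρ)ρ^7/(1−ρ^8) = 0.061310
λ_eff = λ(1 − P_K) = 39.11·(1 − 0.061310) = 39.11·0.938690 = 36.7121 /hr

Final: 36.7121 /hr


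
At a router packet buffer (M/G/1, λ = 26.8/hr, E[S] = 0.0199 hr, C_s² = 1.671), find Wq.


ρ = λ·E[S] = 26.8·0.0199 = 0.5333
E[S²] = E[S]²(1+C_s²) = 0.0199²·(1+1.671) = 0.001058
Wq = λ·E[S²]/(2(1−ρ)) = 26.8·0.001058/(2·0.4667) = 0.03037 hr

Final: 0.03037 hr


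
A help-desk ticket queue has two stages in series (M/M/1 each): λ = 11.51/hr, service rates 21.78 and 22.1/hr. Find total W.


Each node sees arrival rate λ = 11.51/hr (tandem ⇒ throughput preserved).
W₁ = 1/(μ₁−λ) = 1/(21.78−11.51) = 0.09737 hr
W₂ = 1/(μ₂−λ) = 1/(22.1−11.51) = 0.09443 hr
W_total = W₁ + W₂ = 0.09737 + 0.09443 = 0.19180 hr

Final: 0.19180 hr


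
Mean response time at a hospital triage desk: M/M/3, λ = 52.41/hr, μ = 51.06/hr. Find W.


a = 1.0264; ρ = 0.3421; P₀ = 0.353706
Lq = P₀·a^c·ρ/(c!(1−ρ)²) = 0.05040
Wq = Lq/λ = 0.05040/52.41 = 0.0009617 hr
W = Wq + 1/μ = 0.0009617 + 0.01958 = 0.02055 hr

Final: 0.02055 hr


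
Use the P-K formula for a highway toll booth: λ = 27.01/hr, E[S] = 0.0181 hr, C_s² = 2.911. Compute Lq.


ρ = λ·E[S] = 27.01·0.0181 = 0.4889
Lq = ρ²(1+C_s²)/(2(1−ρ)) = 0.2390·(1+2.911)/(2·0.5111)
= 0.2390·3.9110/1.0222 = 0.91441

Final: 0.91441


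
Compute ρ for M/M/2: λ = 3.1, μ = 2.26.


ρ = λ/(cμ) = 3.1/(2·2.26) = 3.1/4.52 = 0.6858

Final: 0.6858


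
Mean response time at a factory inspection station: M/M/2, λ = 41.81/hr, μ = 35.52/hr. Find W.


a = 1.1771; ρ = 0.5885; P₀ = 0.259016
Lq = P₀·a^c·ρ/(c!(1−ρ)²) = 0.62379
Wq = Lq/λ = 0.62379/41.81 = 0.01492 hr
W = Wq + 1/μ = 0.01492 + 0.02815 = 0.04307 hr

Final: 0.04307 hr


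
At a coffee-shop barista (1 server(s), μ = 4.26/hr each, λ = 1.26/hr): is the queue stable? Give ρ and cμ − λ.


Total capacity cμ = 1·4.26 = 4.26/hr
ρ = λ/(cμ) = 1.26/4.26 = 0.2958
Stable ⇔ ρ < 1: YES
Spare capacity = cμ − λ = 4.26 − 1.26 = 3.00/hr

Final: ρ = 0.2958; stable; margin = 3.00/hr


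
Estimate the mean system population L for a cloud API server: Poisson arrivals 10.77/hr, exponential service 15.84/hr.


ρ = λ/μ = 10.77/15.84 = 0.6799
L = ρ/(1−ρ) = 0.6799/(1 − 0.6799) = 0.6799/0.3201 = 2.1243

Final: 2.1243


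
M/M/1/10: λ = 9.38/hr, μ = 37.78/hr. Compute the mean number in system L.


ρ = 9.38/37.78 = 0.2483
L = ρ[1 − (K+1)ρ^K + Kρ^(K+1)] / [(1−ρ)(1−ρ^(K+1))]
Numerator: 0.2483·(1 − 11·0.0000008900 + 10·0.0000002210) = 0.248278
Denominator: (0.7517)·(1.000000) = 0.751720
L = 0.248278/0.751720 = 0.3303

Final: 0.3303


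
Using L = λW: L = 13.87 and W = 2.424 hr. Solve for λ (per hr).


λ = L/W = 13.87/2.424 = 5.7219 /hr

Final: 5.7219 /hr


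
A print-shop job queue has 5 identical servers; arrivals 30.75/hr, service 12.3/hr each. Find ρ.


ρ = λ/(cμ) = 30.75/(5·12.3) = 30.75/61.50 = 0.5000

Final: 0.5000


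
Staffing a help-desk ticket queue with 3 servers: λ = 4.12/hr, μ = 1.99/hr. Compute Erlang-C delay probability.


a = λ/μ = 2.0704; ρ = a/3 = 0.6901
P₀ = 0.100136 (from M/M/c formula)
C(c,a) = [a^c/(c!(1−ρ))]·P₀ = [8.87427/(6·0.3099)]·0.100136
= 4.77292·0.100136 = 0.477939

Final: 0.477939


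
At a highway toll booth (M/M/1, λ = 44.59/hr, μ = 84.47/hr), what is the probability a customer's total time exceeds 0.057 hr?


W ~ Exponential(μ−λ) for M/M/1.
μ − λ = 84.47 − 44.59 = 39.8800
P(W > t) = e^{−(μ−λ)t} = e^{−2.2732} = 0.102986

Final: 0.102986


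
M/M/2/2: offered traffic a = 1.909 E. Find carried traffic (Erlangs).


B(2,1.909) = 0.385138 (Erlang-B)
Carried load = a(1 − B) = 1.909·(1 − 0.385138) = 1.909·0.614862 = 1.1738 E

Final: 1.1738 Erlangs


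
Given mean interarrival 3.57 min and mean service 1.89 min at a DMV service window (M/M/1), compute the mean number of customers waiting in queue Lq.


λ = 60/3.57 = 16.8067 /hr
μ = 60/1.89 = 31.7460 /hr
ρ = λ/μ = 16.8067/31.7460 = 0.5294
Lq = ρ²/(1−ρ) = 0.2803/0.4706 = 0.5956

Final: 0.5956


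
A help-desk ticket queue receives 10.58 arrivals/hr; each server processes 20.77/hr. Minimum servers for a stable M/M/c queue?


Stability requires cμ > λ ⇔ c > λ/μ.
λ/μ = 10.58/20.77 = 0.5094
Minimum integer c = ⌊0.5094⌋ + 1 = 1
Check: 1·20.77 = 20.77 > 10.58, while 0·20.77 = 0.00 ≤ 10.58

Final: 1 servers


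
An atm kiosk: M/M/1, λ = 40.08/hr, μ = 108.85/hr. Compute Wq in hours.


ρ = 40.08/108.85 = 0.3682
Wq = ρ/(μ−λ) = 0.3682/(108.85 − 40.08) = 0.3682/68.77 = 0.005354 hr

Final: 0.005354 hr


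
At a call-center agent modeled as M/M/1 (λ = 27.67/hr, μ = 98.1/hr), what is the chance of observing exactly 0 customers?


ρ = 27.67/98.1 = 0.2821
P_n = (1−ρ)·ρ^n = (1 − 0.2821)·0.2821^0 = 0.7179·1.000000 = 0.717941

Final: 0.717941


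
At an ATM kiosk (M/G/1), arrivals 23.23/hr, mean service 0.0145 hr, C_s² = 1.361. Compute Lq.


ρ = λ·E[S] = 23.23·0.0145 = 0.3368
Lq = ρ²(1+C_s²)/(2(1−ρ)) = 0.1135·(1+1.361)/(2·0.6632)
= 0.1135·2.3610/1.3263 = 0.20197

Final: 0.20197


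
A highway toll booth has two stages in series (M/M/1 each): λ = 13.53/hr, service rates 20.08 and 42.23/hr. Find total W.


Each node sees arrival rate λ = 13.53/hr (tandem ⇒ throughput preserved).
W₁ = 1/(μ₁−λ) = 1/(20.08−13.53) = 0.15267 hr
W₂ = 1/(μ₂−λ) = 1/(42.23−13.53) = 0.03484 hr
W_total = W₁ + W₂ = 0.15267 + 0.03484 = 0.18751 hr

Final: 0.18751 hr


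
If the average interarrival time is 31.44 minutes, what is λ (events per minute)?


λ = 1/(interarrival time) in consistent units.
1 minute = 1 min, so λ = 1/31.44 = 0.03181 per minute

Final: 0.03181 /min


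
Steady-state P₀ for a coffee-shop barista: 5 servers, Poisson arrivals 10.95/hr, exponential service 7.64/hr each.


a = λ/μ = 10.95/7.64 = 1.4332; ρ = a/c = 0.2866
Σ_{k=0}^{4} a^k/k! (terms k=0..4) = 1.00000 + 1.43325 + 1.02710 + 0.49069 + 0.17582 = 4.12686
Tail: a^5/(5!(1−ρ)) = 6.04789/(120·0.7134) = 0.07065
P₀ = 1/(4.12686 + 0.07065) = 1/4.19751 = 0.238236

Final: 0.238236


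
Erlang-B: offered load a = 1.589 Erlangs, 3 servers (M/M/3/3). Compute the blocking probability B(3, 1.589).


B(c,a) = (a^c/c!) / Σ_{k=0}^{c} a^k/k!
a^3/3! = 0.668683
Σ terms (k=0..3): 1.00000 + 1.58900 + 1.26246 + 0.66868 = 4.520144
B = 0.668683/4.520144 = 0.147934

Final: 0.147934


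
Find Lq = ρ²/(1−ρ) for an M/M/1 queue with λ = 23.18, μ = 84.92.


ρ = 23.18/84.92 = 0.2730
Lq = ρ²/(1−ρ) = 0.07451/0.7270 = 0.1025

Final: 0.1025


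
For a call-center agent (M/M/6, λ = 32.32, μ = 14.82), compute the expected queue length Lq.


a = λ/μ = 2.1808; ρ = a/6 = 0.3635
P₀ = 0.112665
Lq = P₀·a^c·ρ / (c!·(1−ρ)²) = 0.112665·107.58182·0.3635/(720·0.40517)
= 0.01510

Final: 0.01510


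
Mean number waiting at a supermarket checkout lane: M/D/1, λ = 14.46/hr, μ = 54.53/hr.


ρ = 14.46/54.53 = 0.2652
M/D/1: Lq = ρ²/(2(1−ρ)) = 0.07032/(2·0.7348) = 0.04785

Final: 0.04785


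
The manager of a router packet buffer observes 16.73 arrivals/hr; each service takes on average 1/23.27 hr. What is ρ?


ρ = λ/μ = 16.73/23.27 = 0.7190

Final: 0.7190


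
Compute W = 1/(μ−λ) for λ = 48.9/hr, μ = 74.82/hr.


W = 1/(μ−λ) = 1/(74.82 − 48.9) = 1/25.92 = 0.03858 hr

Final: 0.03858 hr


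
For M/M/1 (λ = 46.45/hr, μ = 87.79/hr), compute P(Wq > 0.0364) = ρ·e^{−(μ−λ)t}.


ρ = 46.45/87.79 = 0.5291
P(Wq > t) = ρ·e^{−(μ−λ)t} = 0.5291·e^{−1.5048}
= 0.5291·0.222067 = 0.117496

Final: 0.117496


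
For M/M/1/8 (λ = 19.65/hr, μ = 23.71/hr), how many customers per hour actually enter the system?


ρ = 0.8288; P_K = (1−ρ)ρ^8/(1−ρ^9) = 0.046730
λ_eff = λ(1 − P_K) = 19.65·(1 − 0.046730) = 19.65·0.953270 = 18.7318 /hr

Final: 18.7318 /hr


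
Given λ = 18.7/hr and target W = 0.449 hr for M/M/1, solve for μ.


W = 1/(μ−λ) ⇒ μ − λ = 1/W = 1/0.449 = 2.2272
μ = λ + 1/W = 18.7 + 2.2272 = 20.9272 per hr

Final: 20.9272 /hr


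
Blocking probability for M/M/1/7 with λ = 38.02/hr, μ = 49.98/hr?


ρ = λ/μ = 38.02/49.98 = 0.7607
P_K = (1−ρ)ρ^K/(1−ρ^(K+1)) = (0.2393·0.147405)/(1 − 0.112131)
= 0.035273/0.887869 = 0.039728

Final: 0.039728


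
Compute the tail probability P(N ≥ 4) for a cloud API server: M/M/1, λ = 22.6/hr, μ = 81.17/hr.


ρ = 22.6/81.17 = 0.2784
P(N ≥ n) = ρ^n = 0.2784^4 = 0.006010

Final: 0.006010


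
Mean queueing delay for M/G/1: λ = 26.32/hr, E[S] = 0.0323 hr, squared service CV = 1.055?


ρ = λ·E[S] = 26.32·0.0323 = 0.8501
E[S²] = E[S]²(1+C_s²) = 0.0323²·(1+1.055) = 0.002144
Wq = λ·E[S²]/(2(1−ρ)) = 26.32·0.002144/(2·0.1499) = 0.18827 hr

Final: 0.18827 hr


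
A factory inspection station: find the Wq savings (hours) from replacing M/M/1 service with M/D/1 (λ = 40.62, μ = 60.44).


ρ = 40.62/60.44 = 0.6721
Wq(M/M/1) = ρ/(μ−λ) = 0.6721/19.82 = 0.03391 hr
Wq(M/D/1) = ρ/(2(μ−λ)) = 0.01695 hr
Savings = 0.03391 − 0.01695 = 0.01695 hr

Final: 0.01695 hr


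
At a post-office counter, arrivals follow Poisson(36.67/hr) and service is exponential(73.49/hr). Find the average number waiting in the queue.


ρ = 36.67/73.49 = 0.4990
Lq = ρ²/(1−ρ) = 0.2490/0.5010 = 0.4969

Final: 0.4969


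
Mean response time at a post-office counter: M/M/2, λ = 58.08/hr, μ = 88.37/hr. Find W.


a = 0.6572; ρ = 0.3286; P₀ = 0.505323
Lq = P₀·a^c·ρ/(c!(1−ρ)²) = 0.07957
Wq = Lq/λ = 0.07957/58.08 = 0.001370 hr
W = Wq + 1/μ = 0.001370 + 0.01132 = 0.01269 hr

Final: 0.01269 hr


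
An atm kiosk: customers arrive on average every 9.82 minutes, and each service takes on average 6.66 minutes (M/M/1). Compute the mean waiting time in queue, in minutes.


λ = 60/9.82 = 6.1100 /hr
μ = 60/6.66 = 9.0090 /hr
ρ = λ/μ = 6.1100/9.0090 = 0.6782
Wq = ρ/(μ−λ) = 0.6782/(9.0090−6.1100) = 0.23394 hr
In minutes: 0.23394·60 = 14.037 min

Final: 14.037 min


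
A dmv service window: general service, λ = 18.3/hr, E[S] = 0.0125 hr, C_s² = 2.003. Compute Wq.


ρ = λ·E[S] = 18.3·0.0125 = 0.2288
E[S²] = E[S]²(1+C_s²) = 0.0125²·(1+2.003) = 0.0004692
Wq = λ·E[S²]/(2(1−ρ)) = 18.3·0.0004692/(2·0.7712) = 0.005567 hr

Final: 0.005567 hr


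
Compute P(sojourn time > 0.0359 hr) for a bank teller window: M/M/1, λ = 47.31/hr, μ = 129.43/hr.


W ~ Exponential(μ−λ) for M/M/1.
μ − λ = 129.43 − 47.31 = 82.1200
P(W > t) = e^{−(μ−λ)t} = e^{−2.9481} = 0.052439

Final: 0.052439


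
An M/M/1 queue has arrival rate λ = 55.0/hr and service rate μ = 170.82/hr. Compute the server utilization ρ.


ρ = λ/μ = 55.0/170.82 = 0.3220

Final: 0.3220


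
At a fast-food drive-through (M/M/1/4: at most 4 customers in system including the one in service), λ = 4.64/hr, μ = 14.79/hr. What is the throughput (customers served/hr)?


ρ = 0.3137; P_K = (1−ρ)ρ^4/(1−ρ^5) = 0.006668
λ_eff = λ(1 − P_K) = 4.64·(1 − 0.006668) = 4.64·0.993332 = 4.6091 /hr

Final: 4.6091 /hr


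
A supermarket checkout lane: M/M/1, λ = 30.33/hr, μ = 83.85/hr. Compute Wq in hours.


ρ = 30.33/83.85 = 0.3617
Wq = ρ/(μ−λ) = 0.3617/(83.85 − 30.33) = 0.3617/53.52 = 0.006759 hr

Final: 0.006759 hr


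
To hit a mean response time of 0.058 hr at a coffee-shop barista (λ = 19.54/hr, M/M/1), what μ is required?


W = 1/(μ−λ) ⇒ μ − λ = 1/W = 1/0.058 = 17.2414
μ = λ + 1/W = 19.54 + 17.2414 = 36.7814 per hr

Final: 36.7814 /hr


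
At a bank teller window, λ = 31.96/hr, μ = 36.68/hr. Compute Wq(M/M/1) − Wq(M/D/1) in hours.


ρ = 31.96/36.68 = 0.8713
Wq(M/M/1) = ρ/(μ−λ) = 0.8713/4.72 = 0.18460 hr
Wq(M/D/1) = ρ/(2(μ−λ)) = 0.09230 hr
Savings = 0.18460 − 0.09230 = 0.09230 hr

Final: 0.09230 hr


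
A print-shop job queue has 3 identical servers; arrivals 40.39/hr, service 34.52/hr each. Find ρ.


ρ = λ/(cμ) = 40.39/(3·34.52) = 40.39/103.56 = 0.3900

Final: 0.3900


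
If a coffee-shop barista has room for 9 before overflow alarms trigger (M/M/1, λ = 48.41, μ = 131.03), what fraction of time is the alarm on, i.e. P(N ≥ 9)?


ρ = 48.41/131.03 = 0.3695
P(N ≥ n) = ρ^n = 0.3695^9 = 0.0001283

Final: 0.0001283


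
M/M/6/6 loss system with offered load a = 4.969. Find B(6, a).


B(c,a) = (a^c/c!) / Σ_{k=0}^{c} a^k/k!
a^6/6! = 20.906507
Σ terms (k=0..6): 1.00000 + 4.96900 + 12.34548 + 20.44823 + 25.40181 + 25.24432 + 20.90651 = 110.315357
B = 20.906507/110.315357 = 0.189516

Final: 0.189516


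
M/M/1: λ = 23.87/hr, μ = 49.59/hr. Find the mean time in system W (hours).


W = 1/(μ−λ) = 1/(49.59 − 23.87) = 1/25.72 = 0.03888 hr

Final: 0.03888 hr


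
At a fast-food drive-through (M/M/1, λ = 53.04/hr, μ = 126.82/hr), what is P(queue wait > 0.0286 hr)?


ρ = 53.04/126.82 = 0.4182
P(Wq > t) = ρ·e^{−(μ−λ)t} = 0.4182·e^{−2.1101}
= 0.4182·0.121225 = 0.050700

Final: 0.050700


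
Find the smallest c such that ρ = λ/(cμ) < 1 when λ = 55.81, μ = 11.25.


Stability requires cμ > λ ⇔ c > λ/μ.
λ/μ = 55.81/11.25 = 4.9609
Minimum integer c = ⌊4.9609⌋ + 1 = 5
Check: 5·11.25 = 56.25 > 55.81, while 4·11.25 = 45.00 ≤ 55.81

Final: 5 servers


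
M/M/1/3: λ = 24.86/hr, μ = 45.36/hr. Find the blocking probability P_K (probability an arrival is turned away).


ρ = λ/μ = 24.86/45.36 = 0.5481
P_K = (1−ρ)ρ^K/(1−ρ^(K+1)) = (0.4519·0.164621)/(1 − 0.090222)
= 0.074399/0.909778 = 0.081777

Final: 0.081777


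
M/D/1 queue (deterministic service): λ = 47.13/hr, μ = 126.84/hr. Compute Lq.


ρ = 47.13/126.84 = 0.3716
M/D/1: Lq = ρ²/(2(1−ρ)) = 0.1381/(2·0.6284) = 0.10985

Final: 0.10985


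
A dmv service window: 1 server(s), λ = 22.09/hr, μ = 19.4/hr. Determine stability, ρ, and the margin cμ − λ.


Total capacity cμ = 1·19.4 = 19.40/hr
ρ = λ/(cμ) = 22.09/19.40 = 1.1387
Stable ⇔ ρ < 1: NO
Spare capacity = cμ − λ = 19.40 − 22.09 = -2.69/hr

Final: ρ = 1.1387; unstable; margin = -2.69/hr


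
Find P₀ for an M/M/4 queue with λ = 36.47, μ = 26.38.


a = λ/μ = 36.47/26.38 = 1.3825; ρ = a/c = 0.3456
Σ_{k=0}^{3} a^k/k! (terms k=0..3) = 1.00000 + 1.38249 + 0.95563 + 0.44038 = 3.77851
Tail: a^4/(4!(1−ρ)) = 3.65295/(24·0.6544) = 0.23260
P₀ = 1/(3.77851 + 0.23260) = 1/4.01110 = 0.249308

Final: 0.249308


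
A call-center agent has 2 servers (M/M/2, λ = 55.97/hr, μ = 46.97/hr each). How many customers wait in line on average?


a = λ/μ = 1.1916; ρ = a/2 = 0.5958
P₀ = 0.253285
Lq = P₀·a^c·ρ / (c!·(1−ρ)²) = 0.253285·1.41994·0.5958/(2·0.16337)
= 0.65580

Final: 0.65580


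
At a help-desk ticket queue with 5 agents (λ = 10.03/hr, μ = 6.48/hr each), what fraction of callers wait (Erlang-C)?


a = λ/μ = 1.5478; ρ = a/5 = 0.3096
P₀ = 0.212306 (from M/M/c formula)
C(c,a) = [a^c/(c!(1−ρ))]·P₀ = [8.88443/(120·0.6904)]·0.212306
= 0.10723·0.212306 = 0.022766

Final: 0.022766


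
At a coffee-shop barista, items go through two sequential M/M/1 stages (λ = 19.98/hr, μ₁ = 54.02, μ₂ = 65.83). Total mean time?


Each node sees arrival rate λ = 19.98/hr (tandem ⇒ throughput preserved).
W₁ = 1/(μ₁−λ) = 1/(54.02−19.98) = 0.02938 hr
W₂ = 1/(μ₂−λ) = 1/(65.83−19.98) = 0.02181 hr
W_total = W₁ + W₂ = 0.02938 + 0.02181 = 0.05119 hr

Final: 0.05119 hr


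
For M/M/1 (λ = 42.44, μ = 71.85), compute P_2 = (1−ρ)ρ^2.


ρ = 42.44/71.85 = 0.5907
P_n = (1−ρ)·ρ^n = (1 − 0.5907)·0.5907^2 = 0.4093·0.348897 = 0.142812

Final: 0.142812


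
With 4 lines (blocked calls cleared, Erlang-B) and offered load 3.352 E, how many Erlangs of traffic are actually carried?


B(4,3.352) = 0.244579 (Erlang-B)
Carried load = a(1 − B) = 3.352·(1 − 0.244579) = 3.352·0.755421 = 2.5322 E

Final: 2.5322 Erlangs


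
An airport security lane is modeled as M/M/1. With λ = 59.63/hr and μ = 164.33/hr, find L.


ρ = λ/μ = 59.63/164.33 = 0.3629
L = ρ/(1−ρ) = 0.3629/(1 − 0.3629) = 0.3629/0.6371 = 0.5695

Final: 0.5695


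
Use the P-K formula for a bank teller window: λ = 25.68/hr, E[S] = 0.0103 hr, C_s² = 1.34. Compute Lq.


ρ = λ·E[S] = 25.68·0.0103 = 0.2645
Lq = ρ²(1+C_s²)/(2(1−ρ)) = 0.06996·(1+1.34)/(2·0.7355)
= 0.06996·2.3400/1.4710 = 0.11129

Final: 0.11129


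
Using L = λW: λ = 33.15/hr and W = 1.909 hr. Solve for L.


L = λW = 33.15·1.909 = 63.2833

Final: 63.2833


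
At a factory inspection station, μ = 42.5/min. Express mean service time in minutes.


Mean service time = 1/μ = 1/42.5 minute = 0.02353 minute
In minutes: 0.02353 × 1 = 0.02353 min

Final: 0.02353 min


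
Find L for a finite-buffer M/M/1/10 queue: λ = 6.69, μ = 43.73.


ρ = 6.69/43.73 = 0.1530
L = ρ[1 − (K+1)ρ^K + Kρ^(K+1)] / [(1−ρ)(1−ρ^(K+1))]
Numerator: 0.1530·(1 − 11·0.000000007022 + 10·0.000000001074) = 0.152984
Denominator: (0.8470)·(1.000000) = 0.847016
L = 0.152984/0.847016 = 0.1806

Final: 0.1806
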